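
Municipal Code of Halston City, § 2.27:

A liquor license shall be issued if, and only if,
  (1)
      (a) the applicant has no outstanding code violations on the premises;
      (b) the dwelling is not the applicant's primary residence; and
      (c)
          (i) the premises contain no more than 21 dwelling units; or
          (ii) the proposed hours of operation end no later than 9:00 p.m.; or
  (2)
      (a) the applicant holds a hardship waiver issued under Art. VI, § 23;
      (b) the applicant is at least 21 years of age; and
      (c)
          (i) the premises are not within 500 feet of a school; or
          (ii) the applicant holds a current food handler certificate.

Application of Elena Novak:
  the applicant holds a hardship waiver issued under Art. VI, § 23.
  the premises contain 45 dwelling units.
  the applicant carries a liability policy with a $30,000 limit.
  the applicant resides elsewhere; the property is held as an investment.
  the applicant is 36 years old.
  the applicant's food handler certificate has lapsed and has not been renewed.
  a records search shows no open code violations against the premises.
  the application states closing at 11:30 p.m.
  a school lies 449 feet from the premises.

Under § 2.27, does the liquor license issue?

(a) no code violations — holds.
(b) not (primary residence) — holds.
(i) ≤ 21 units — fails.
(ii) closes by 9 p.m. — not met.
So (c) is not satisfied (F OR F).
So (1) is not satisfied (T AND T AND F).
(a) hardship waiver — met.
(b) age ≥ 21 — met.
(i) ≥500 ft from school — fails.
(ii) food handler cert. — not satisfied.
(c) = F OR F = false.
(2) = T AND T AND F = false.
So Overall is not satisfied (F OR F).

No — denied.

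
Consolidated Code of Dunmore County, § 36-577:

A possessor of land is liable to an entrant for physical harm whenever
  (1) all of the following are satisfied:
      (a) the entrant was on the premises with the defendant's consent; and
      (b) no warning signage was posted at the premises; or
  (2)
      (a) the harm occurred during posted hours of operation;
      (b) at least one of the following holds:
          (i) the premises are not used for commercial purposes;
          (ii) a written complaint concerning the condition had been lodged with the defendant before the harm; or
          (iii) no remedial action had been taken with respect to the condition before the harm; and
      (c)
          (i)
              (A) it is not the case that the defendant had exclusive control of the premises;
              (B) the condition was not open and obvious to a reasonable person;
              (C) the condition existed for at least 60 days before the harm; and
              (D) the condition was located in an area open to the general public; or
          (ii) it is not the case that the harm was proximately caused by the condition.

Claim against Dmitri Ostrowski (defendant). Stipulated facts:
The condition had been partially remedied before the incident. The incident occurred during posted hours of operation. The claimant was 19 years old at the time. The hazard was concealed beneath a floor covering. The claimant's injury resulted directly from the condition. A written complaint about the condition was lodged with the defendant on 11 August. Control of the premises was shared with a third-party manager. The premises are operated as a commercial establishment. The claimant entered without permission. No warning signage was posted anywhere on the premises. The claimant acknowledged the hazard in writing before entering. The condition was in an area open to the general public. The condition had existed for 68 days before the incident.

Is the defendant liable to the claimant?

Yes — liable.

(a) consent to enter — not met.
(b) no signage posted — holds.
So (1) is not satisfied (F AND T).
(a) during posted hours — satisfied.
(i) not (commercial use) — fails.
(ii) complaint lodged — satisfied.
(iii) no remedial action — not satisfied.
So (b) is satisfied (F OR T OR F).
(A) not (exclusive control) — satisfied.
(B) not open/obvious — satisfied.
(C) condition ≥60 days old — satisfied.
(D) public area — holds.
(i) = T AND T AND T AND T = true.
(ii) not (proximate cause) — not met.
(c): T OR F → true.
So (2) is satisfied (T AND T AND T).
So Overall is satisfied (F OR T).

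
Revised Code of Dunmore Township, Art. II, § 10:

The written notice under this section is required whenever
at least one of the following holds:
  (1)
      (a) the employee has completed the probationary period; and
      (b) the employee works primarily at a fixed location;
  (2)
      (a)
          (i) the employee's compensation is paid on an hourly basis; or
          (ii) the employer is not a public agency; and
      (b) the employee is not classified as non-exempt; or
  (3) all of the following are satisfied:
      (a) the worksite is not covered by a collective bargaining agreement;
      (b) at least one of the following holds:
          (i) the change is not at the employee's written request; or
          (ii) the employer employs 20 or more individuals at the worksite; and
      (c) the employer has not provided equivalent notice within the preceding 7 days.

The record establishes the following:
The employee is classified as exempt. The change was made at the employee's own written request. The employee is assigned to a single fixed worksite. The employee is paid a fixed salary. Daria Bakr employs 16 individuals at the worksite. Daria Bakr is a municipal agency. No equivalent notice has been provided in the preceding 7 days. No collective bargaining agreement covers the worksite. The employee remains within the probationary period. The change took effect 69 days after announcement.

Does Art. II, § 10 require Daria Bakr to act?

(a) past probation — fails.
(b) fixed location — holds.
(1): F AND T → false.
(i) hourly-paid — not satisfied.
(ii) not (public agency) — not satisfied.
(a) = F OR F = false.
(b) not (non-exempt) — satisfied.
(2) = F AND T = false.
(a) no CBA — met.
(i) not employee-requested — not satisfied.
(ii) ≥ 20 at site — not met.
So (b) is not satisfied (F OR F).
(c) no recent notice — holds.
(3): T AND F AND T → false.
Overall = F OR F OR F = false.

No — not required.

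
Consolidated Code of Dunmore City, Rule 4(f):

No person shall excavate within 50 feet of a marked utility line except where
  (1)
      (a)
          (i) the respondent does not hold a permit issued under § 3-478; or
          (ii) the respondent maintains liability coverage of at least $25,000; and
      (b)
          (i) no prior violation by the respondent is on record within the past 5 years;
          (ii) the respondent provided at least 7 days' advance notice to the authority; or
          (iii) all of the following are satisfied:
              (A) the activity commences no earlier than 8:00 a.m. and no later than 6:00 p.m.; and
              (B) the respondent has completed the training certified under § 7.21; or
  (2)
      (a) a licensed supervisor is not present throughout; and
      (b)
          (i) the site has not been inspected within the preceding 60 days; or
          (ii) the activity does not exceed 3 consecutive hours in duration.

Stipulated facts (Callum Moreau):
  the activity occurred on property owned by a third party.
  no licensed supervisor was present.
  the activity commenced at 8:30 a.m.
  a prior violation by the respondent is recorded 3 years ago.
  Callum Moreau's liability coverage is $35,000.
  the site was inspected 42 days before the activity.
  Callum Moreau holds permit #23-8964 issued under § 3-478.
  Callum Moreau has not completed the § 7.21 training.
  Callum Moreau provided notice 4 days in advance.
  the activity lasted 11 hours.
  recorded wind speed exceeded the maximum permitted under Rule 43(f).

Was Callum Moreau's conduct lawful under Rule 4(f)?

(i) not (holds permit) — fails.
(ii) coverage ≥ $25,000 — met.
(a) = F OR T = true.
(i) no prior violation — not met.
(ii) ≥7 days' notice — not met.
(A) start within hours — met.
(B) training certified — not met.
(iii): T AND F → false.
So (b) is not satisfied (F OR F OR F).
(1) = T AND F = false.
(a) not (supervisor present) — satisfied.
(i) not (site inspected) — fails.
(ii) ≤ 3 hrs duration — fails.
So (b) is not satisfied (F OR F).
So (2) is not satisfied (T AND F).
So Overall is not satisfied (F OR F).

No — unlawful.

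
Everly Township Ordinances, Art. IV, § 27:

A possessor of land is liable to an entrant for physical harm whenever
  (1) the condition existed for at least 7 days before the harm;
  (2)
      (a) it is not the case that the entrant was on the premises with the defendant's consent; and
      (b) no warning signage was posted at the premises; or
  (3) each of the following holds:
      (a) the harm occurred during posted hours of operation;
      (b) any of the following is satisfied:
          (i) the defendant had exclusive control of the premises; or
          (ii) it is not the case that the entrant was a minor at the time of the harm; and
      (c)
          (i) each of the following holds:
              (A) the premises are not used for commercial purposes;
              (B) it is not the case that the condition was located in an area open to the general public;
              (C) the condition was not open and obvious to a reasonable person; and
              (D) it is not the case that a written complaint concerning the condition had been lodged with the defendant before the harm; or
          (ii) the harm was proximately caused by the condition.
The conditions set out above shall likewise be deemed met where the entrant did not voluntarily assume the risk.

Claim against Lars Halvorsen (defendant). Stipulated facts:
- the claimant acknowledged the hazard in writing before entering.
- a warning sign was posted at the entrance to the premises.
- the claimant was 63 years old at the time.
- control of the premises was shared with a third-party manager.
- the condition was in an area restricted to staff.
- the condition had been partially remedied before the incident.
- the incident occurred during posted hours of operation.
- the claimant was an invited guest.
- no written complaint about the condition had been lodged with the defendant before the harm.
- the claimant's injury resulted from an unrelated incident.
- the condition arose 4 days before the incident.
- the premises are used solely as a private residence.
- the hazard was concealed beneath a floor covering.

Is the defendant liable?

Yes — liable.

(1) condition ≥7 days old — not satisfied.
(a) not (consent to enter) — not satisfied.
(b) no signage posted — fails.
So (2) is not satisfied (F AND F).
(a) during posted hours — holds.
(i) exclusive control — not satisfied.
(ii) not (entrant a minor) — satisfied.
So (b) is satisfied (F OR T).
(A) not (commercial use) — holds.
(B) not (public area) — satisfied.
(C) not open/obvious — met.
(D) not (complaint lodged) — holds.
(i) = T AND T AND T AND T = true.
(ii) proximate cause — not met.
(c) = T OR F = true.
(3): T AND T AND T → true.
Overall = F OR F OR T = true.
Exception (no assumed risk) — not satisfied.
Result: main true OR exception false → true.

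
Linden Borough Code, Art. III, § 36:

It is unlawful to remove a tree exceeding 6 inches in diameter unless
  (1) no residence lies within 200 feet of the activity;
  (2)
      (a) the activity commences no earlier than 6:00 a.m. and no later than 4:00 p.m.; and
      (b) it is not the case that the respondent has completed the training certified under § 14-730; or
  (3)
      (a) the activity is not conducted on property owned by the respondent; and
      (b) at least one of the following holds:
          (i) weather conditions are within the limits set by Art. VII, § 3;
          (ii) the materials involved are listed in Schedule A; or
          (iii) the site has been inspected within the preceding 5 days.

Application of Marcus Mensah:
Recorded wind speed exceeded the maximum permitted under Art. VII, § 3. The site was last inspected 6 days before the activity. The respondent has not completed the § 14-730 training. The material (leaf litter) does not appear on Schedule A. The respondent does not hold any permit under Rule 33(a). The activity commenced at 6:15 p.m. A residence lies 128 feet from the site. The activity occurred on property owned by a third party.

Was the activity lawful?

(1) no residence in 200 ft — not met.
(a) start within hours — not satisfied.
(b) not (training certified) — satisfied.
(2): F AND T → false.
(a) not (own property) — satisfied.
(i) weather ok — fails.
(ii) Schedule A material — not satisfied.
(iii) site inspected — fails.
(b) = F OR F OR F = false.
(3) = T AND F = false.
Overall: F OR F OR F → false.

No — unlawful.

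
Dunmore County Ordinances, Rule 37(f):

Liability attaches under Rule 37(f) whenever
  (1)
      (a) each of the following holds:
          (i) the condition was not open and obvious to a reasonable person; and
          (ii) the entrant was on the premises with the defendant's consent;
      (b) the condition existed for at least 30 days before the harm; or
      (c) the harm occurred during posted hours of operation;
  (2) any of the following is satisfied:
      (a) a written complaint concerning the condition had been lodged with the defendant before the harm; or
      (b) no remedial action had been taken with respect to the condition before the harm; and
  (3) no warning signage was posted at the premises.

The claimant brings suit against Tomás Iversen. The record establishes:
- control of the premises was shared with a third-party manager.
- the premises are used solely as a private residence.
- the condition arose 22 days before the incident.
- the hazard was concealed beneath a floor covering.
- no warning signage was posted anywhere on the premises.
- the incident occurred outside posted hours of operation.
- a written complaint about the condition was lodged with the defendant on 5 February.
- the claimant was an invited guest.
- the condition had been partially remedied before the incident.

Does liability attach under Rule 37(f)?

Yes — liable.

(i) not open/obvious — holds.
(ii) consent to enter — satisfied.
(a): T AND T → true.
(b) condition ≥30 days old — not satisfied.
(c) during posted hours — not satisfied.
(1): T OR F OR F → true.
(a) complaint lodged — met.
(b) no remedial action — not satisfied.
(2) = T OR F = true.
(3) no signage posted — met.
So Overall is satisfied (T AND T AND T).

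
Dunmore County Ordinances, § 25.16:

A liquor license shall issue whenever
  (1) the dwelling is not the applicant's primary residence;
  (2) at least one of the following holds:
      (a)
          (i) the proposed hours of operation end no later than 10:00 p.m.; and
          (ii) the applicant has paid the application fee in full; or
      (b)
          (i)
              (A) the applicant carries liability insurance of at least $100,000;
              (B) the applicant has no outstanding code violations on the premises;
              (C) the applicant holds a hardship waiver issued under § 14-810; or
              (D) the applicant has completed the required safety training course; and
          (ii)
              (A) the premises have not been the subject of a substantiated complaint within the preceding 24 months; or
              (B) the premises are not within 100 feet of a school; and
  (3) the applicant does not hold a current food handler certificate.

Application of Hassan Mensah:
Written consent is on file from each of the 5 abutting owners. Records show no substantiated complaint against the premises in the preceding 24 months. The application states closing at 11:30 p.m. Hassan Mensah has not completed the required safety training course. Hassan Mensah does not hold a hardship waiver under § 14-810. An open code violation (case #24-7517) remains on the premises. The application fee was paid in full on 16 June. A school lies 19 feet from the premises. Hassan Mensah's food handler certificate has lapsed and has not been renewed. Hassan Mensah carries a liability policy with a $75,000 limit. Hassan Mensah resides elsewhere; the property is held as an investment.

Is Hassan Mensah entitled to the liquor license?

No — denied.

(1) not (primary residence) — holds.
(i) closes by 10 p.m. — fails.
(ii) fee paid — satisfied.
So (a) is not satisfied (F AND T).
(A) insurance ≥ $100,000 — not met.
(B) no code violations — fails.
(C) hardship waiver — not satisfied.
(D) safety training — not met.
(i): F OR F OR F OR F → false.
(A) no complaint in 24 mo. — met.
(B) ≥100 ft from school — fails.
So (ii) is satisfied (T OR F).
So (b) is not satisfied (F AND T).
(2): F OR F → false.
(3) not (food handler cert.) — holds.
Overall: T AND F AND T → false.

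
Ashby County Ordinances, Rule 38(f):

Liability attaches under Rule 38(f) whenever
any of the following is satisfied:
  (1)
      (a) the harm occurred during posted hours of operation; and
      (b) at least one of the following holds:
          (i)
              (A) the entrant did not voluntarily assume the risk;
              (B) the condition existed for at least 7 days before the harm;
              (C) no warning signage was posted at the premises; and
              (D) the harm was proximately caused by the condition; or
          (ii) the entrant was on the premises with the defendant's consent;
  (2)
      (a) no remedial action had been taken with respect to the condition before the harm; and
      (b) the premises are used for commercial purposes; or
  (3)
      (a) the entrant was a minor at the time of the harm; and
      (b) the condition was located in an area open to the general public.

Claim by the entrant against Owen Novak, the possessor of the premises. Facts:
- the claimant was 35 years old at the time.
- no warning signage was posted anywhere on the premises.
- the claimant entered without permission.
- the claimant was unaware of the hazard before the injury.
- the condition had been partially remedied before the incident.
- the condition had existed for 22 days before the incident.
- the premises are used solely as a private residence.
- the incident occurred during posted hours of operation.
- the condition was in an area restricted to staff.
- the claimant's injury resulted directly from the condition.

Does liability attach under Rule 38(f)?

Yes — liable.

(a) during posted hours — holds.
(A) no assumed risk — met.
(B) condition ≥7 days old — met.
(C) no signage posted — holds.
(D) proximate cause — satisfied.
So (i) is satisfied (T AND T AND T AND T).
(ii) consent to enter — fails.
(b) = T OR F = true.
So (1) is satisfied (T AND T).
(a) no remedial action — not met.
(b) commercial use — fails.
So (2) is not satisfied (F AND F).
(a) entrant a minor — fails.
(b) public area — not satisfied.
So (3) is not satisfied (F AND F).
Overall: T OR F OR F → true.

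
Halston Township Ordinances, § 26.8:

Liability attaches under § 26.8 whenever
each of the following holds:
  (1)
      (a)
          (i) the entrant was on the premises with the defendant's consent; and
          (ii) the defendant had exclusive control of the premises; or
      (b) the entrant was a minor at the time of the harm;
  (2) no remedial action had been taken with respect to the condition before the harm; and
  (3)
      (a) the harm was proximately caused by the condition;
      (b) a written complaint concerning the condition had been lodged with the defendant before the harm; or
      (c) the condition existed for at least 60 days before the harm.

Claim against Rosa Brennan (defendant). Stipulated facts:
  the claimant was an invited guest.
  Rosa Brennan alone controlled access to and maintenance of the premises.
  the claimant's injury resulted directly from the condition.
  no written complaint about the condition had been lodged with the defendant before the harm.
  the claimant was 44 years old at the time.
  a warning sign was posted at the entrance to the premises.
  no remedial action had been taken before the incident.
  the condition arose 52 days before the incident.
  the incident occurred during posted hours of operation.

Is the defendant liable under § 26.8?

Yes — liable.

(i) consent to enter — satisfied.
(ii) exclusive control — holds.
(a) = T AND T = true.
(b) entrant a minor — not satisfied.
(1) = T OR F = true.
(2) no remedial action — met.
(a) proximate cause — holds.
(b) complaint lodged — not met.
(c) condition ≥60 days old — fails.
(3) = T OR F OR F = true.
So Overall is satisfied (T AND T AND T).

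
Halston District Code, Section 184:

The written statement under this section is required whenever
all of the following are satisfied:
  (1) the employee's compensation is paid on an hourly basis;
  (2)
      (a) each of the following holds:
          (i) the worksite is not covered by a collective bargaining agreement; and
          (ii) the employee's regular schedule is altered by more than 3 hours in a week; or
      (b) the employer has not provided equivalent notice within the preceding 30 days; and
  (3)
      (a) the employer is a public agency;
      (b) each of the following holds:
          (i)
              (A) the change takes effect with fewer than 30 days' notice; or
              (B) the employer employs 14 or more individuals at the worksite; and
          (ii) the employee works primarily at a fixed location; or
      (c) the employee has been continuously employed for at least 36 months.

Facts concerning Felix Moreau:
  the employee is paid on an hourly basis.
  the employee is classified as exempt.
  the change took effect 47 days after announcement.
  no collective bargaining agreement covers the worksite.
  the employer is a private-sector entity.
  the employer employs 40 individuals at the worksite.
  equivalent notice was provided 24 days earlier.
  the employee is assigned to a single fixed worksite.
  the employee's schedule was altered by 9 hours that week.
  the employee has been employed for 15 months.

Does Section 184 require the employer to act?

Yes — required.

(1) hourly-paid — holds.
(i) no CBA — holds.
(ii) schedule shift > 3h — holds.
So (a) is satisfied (T AND T).
(b) no recent notice — fails.
(2): T OR F → true.
(a) public agency — not satisfied.
(A) < 30 days' notice — not met.
(B) ≥ 14 at site — met.
So (i) is satisfied (F OR T).
(ii) fixed location — met.
(b) = T AND T = true.
(c) tenure ≥ 36 mo. — not met.
So (3) is satisfied (F OR T OR F).
Overall: T AND T AND T → true.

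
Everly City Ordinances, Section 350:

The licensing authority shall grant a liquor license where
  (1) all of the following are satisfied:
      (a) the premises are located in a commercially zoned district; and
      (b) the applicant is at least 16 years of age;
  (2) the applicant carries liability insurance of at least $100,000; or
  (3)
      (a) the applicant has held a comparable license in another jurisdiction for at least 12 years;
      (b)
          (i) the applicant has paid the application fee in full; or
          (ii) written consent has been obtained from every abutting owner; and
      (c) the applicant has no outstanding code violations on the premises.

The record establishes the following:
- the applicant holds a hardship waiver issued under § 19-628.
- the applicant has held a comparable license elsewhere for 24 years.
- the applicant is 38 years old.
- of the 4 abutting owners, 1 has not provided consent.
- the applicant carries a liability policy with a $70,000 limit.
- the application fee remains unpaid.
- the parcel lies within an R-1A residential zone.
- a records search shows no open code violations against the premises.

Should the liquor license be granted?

No — denied.

(a) commercially zoned — not satisfied.
(b) age ≥ 16 — satisfied.
So (1) is not satisfied (F AND T).
(2) insurance ≥ $100,000 — not met.
(a) prior license ≥ 12 yr — satisfied.
(i) fee paid — not met.
(ii) all abutters consent — not satisfied.
(b) = F OR F = false.
(c) no code violations — satisfied.
(3): T AND F AND T → false.
So Overall is not satisfied (F OR F OR F).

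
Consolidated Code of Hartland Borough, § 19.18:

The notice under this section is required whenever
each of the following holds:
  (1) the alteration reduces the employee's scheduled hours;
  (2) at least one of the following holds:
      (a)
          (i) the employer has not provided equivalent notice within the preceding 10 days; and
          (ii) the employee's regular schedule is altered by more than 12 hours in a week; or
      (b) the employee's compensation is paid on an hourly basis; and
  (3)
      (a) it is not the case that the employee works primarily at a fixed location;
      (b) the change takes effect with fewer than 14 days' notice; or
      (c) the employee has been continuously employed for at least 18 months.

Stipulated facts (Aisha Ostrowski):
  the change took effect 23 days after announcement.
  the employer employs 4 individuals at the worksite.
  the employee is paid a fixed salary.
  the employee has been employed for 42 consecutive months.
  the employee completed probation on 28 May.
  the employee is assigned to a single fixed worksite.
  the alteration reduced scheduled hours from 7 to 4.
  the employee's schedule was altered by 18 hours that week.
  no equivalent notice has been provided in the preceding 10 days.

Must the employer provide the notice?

Yes — required.

(1) hours reduced — holds.
(i) no recent notice — satisfied.
(ii) schedule shift > 12h — satisfied.
(a): T AND T → true.
(b) hourly-paid — not satisfied.
(2): T OR F → true.
(a) not (fixed location) — fails.
(b) < 14 days' notice — not met.
(c) tenure ≥ 18 mo. — satisfied.
(3) = F OR F OR T = true.
Overall = T AND T AND T = true.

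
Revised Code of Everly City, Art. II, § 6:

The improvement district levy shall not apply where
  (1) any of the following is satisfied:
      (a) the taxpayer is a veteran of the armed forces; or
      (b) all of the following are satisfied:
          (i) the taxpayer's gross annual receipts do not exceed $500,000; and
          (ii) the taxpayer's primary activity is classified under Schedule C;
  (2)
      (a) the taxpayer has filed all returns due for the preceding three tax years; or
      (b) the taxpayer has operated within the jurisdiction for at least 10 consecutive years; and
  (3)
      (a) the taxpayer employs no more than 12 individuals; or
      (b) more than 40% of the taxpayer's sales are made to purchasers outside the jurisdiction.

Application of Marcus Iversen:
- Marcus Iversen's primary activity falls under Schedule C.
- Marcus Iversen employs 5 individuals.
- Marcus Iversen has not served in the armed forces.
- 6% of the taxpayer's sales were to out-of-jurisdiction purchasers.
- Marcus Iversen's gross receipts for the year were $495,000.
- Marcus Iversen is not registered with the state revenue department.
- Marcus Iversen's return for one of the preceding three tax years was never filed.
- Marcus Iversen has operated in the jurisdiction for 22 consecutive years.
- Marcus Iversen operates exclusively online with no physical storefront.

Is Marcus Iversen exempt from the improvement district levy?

Yes — exempt.

(a) veteran — not satisfied.
(i) receipts ≤ $500,000 — holds.
(ii) Schedule C activity — met.
(b) = T AND T = true.
(1): F OR T → true.
(a) returns current — not met.
(b) ≥ 10 yrs in jurisdiction — holds.
So (2) is satisfied (F OR T).
(a) ≤ 12 employees — satisfied.
(b) >40% out-of-jur. sales — not met.
(3): T OR F → true.
Overall = T AND T AND T = true.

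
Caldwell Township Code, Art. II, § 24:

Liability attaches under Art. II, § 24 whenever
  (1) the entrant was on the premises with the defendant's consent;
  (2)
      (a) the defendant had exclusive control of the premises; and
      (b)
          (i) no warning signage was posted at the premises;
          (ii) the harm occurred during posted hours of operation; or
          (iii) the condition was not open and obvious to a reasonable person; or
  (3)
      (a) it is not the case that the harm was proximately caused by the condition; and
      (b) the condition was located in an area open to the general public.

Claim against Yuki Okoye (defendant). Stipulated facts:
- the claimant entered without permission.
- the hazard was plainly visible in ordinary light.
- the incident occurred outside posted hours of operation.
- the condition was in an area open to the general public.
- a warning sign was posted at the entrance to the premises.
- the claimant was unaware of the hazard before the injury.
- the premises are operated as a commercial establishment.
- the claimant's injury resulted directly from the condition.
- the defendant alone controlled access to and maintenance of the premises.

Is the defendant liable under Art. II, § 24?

No — not liable.

(1) consent to enter — not met.
(a) exclusive control — met.
(i) no signage posted — fails.
(ii) during posted hours — fails.
(iii) not open/obvious — not satisfied.
So (b) is not satisfied (F OR F OR F).
So (2) is not satisfied (T AND F).
(a) not (proximate cause) — not satisfied.
(b) public area — met.
So (3) is not satisfied (F AND T).
Overall = F OR F OR F = false.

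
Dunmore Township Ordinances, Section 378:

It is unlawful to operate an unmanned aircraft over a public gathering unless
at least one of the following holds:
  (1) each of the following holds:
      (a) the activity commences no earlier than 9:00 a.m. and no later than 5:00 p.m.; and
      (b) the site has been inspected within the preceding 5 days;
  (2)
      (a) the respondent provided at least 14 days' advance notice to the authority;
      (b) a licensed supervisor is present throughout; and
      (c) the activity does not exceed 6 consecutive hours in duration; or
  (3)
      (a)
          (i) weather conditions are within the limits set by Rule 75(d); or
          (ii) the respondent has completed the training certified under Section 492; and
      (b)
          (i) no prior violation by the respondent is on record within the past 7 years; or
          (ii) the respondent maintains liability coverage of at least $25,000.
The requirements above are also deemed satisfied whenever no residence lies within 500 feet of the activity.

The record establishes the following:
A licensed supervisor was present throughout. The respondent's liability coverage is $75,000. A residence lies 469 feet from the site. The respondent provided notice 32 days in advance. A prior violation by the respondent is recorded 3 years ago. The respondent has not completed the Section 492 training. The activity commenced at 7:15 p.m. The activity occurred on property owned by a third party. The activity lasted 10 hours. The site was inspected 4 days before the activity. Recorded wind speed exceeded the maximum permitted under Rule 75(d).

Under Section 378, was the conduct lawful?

(a) start within hours — not met.
(b) site inspected — met.
(1) = F AND T = false.
(a) ≥14 days' notice — met.
(b) supervisor present — holds.
(c) ≤ 6 hrs duration — not met.
So (2) is not satisfied (T AND T AND F).
(i) weather ok — fails.
(ii) training certified — not satisfied.
So (a) is not satisfied (F OR F).
(i) no prior violation — fails.
(ii) coverage ≥ $25,000 — holds.
So (b) is satisfied (F OR T).
(3) = F AND T = false.
Overall = F OR F OR F = false.
Exception (no residence in 500 ft) — not satisfied.
Result: main false OR exception false → false.

No — unlawful.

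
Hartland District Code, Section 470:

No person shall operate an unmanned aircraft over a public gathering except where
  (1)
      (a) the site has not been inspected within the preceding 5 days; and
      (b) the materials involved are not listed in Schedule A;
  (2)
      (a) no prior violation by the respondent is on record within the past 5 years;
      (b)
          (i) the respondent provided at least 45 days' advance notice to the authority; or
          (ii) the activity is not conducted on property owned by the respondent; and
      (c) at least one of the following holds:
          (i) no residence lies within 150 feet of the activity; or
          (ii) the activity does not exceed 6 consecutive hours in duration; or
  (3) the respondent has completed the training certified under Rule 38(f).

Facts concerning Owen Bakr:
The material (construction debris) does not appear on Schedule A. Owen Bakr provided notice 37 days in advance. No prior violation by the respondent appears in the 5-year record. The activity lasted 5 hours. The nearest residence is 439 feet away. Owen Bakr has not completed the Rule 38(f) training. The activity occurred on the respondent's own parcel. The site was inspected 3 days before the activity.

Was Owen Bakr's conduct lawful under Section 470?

(a) not (site inspected) — not met.
(b) not (Schedule A material) — met.
(1): F AND T → false.
(a) no prior violation — holds.
(i) ≥45 days' notice — not satisfied.
(ii) not (own property) — not met.
(b) = F OR F = false.
(i) no residence in 150 ft — met.
(ii) ≤ 6 hrs duration — met.
So (c) is satisfied (T OR T).
(2) = T AND F AND T = false.
(3) training certified — not met.
Overall = F OR F OR F = false.

No — unlawful.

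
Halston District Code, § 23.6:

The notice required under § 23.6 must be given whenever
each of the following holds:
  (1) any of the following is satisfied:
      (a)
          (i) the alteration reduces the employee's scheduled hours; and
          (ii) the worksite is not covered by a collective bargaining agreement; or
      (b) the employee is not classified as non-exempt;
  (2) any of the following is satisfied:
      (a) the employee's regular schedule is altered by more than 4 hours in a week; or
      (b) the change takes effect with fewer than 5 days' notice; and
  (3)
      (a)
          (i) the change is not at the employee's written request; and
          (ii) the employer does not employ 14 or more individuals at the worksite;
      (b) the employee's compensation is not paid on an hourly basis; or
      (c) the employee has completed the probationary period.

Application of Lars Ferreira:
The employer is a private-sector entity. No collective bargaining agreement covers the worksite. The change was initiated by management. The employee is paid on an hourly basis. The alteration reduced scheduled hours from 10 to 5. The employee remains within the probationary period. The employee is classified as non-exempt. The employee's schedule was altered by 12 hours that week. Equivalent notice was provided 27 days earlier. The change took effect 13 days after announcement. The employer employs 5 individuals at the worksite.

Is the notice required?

Yes — required.

(i) hours reduced — satisfied.
(ii) no CBA — satisfied.
(a) = T AND T = true.
(b) not (non-exempt) — not met.
(1) = T OR F = true.
(a) schedule shift > 4h — met.
(b) < 5 days' notice — not met.
(2): T OR F → true.
(i) not employee-requested — met.
(ii) not (≥ 14 at site) — holds.
So (a) is satisfied (T AND T).
(b) not (hourly-paid) — not satisfied.
(c) past probation — not met.
So (3) is satisfied (T OR F OR F).
So Overall is satisfied (T AND T AND T).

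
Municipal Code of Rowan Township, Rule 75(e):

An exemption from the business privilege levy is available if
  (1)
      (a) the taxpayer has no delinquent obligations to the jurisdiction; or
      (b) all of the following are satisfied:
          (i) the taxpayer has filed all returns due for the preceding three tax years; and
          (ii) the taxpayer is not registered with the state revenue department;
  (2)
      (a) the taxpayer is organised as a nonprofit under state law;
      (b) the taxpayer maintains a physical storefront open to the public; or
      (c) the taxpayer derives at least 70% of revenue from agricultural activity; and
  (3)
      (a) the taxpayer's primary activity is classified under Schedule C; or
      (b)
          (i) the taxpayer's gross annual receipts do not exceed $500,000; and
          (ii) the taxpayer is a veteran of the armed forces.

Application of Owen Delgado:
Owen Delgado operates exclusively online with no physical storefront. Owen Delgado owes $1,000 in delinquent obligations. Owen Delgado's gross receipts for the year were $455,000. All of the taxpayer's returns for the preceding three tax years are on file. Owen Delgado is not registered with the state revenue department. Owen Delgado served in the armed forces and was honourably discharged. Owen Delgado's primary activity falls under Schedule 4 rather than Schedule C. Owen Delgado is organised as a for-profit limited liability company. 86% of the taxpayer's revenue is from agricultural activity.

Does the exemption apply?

(a) no delinquency — not satisfied.
(i) returns current — met.
(ii) not (state-registered) — satisfied.
(b): T AND T → true.
So (1) is satisfied (F OR T).
(a) nonprofit — fails.
(b) has storefront — not met.
(c) ≥70% agricultural — holds.
(2): F OR F OR T → true.
(a) Schedule C activity — not met.
(i) receipts ≤ $500,000 — satisfied.
(ii) veteran — satisfied.
So (b) is satisfied (T AND T).
(3): F OR T → true.
Overall = T AND T AND T = true.

Yes — exempt.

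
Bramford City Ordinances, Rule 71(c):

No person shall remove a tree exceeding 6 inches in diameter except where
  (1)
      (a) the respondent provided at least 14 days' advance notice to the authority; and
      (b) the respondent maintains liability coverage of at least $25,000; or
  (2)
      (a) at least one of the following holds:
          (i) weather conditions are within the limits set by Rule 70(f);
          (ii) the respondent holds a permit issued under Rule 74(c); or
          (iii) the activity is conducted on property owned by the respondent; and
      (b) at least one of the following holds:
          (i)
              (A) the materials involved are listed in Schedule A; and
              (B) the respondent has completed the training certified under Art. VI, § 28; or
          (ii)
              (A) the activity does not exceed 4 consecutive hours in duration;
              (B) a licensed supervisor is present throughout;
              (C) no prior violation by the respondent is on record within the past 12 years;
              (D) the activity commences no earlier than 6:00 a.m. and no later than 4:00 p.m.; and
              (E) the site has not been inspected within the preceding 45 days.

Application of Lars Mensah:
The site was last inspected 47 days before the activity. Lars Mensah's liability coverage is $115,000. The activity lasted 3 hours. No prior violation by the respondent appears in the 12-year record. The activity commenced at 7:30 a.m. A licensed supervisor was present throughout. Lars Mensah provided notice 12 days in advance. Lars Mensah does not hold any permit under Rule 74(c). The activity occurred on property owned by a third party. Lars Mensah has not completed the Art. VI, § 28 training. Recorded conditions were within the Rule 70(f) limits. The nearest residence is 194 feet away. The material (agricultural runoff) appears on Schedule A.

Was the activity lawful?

(a) ≥14 days' notice — not met.
(b) coverage ≥ $25,000 — holds.
(1) = F AND T = false.
(i) weather ok — holds.
(ii) holds permit — not satisfied.
(iii) own property — fails.
(a) = T OR F OR F = true.
(A) Schedule A material — met.
(B) training certified — fails.
(i): T AND F → false.
(A) ≤ 4 hrs duration — met.
(B) supervisor present — holds.
(C) no prior violation — satisfied.
(D) start within hours — holds.
(E) not (site inspected) — satisfied.
(ii) = T AND T AND T AND T AND T = true.
(b): F OR T → true.
(2): T AND T → true.
So Overall is satisfied (F OR T).

Yes — lawful.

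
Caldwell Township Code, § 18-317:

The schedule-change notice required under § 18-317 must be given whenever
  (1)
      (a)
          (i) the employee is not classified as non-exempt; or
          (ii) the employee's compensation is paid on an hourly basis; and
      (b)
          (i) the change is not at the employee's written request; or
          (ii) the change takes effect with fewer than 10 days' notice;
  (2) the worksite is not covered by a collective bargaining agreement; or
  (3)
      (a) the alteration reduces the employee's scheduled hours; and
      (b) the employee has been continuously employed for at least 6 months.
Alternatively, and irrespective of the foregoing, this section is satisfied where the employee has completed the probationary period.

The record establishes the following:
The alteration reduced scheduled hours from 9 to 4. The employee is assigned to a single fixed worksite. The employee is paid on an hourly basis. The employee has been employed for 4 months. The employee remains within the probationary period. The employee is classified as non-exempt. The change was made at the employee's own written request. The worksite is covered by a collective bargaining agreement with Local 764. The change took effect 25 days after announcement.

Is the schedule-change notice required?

No — not required.

(i) not (non-exempt) — not satisfied.
(ii) hourly-paid — holds.
So (a) is satisfied (F OR T).
(i) not employee-requested — not met.
(ii) < 10 days' notice — fails.
So (b) is not satisfied (F OR F).
(1): T AND F → false.
(2) no CBA — not met.
(a) hours reduced — met.
(b) tenure ≥ 6 mo. — fails.
So (3) is not satisfied (T AND F).
Overall: F OR F OR F → false.
Exception (past probation) — not satisfied.
Result: main false OR exception false → false.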